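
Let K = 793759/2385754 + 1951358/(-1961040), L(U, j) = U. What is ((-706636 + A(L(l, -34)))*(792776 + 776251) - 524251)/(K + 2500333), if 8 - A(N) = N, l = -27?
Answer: -1296752194590791542227120/2924488105422010177 ≈ -4.4341e+5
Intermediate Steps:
A(N) = 8 - N
K = -774716751143/1169639756040 (K = 793759*(1/2385754) + 1951358*(-1/1961040) = 793759/2385754 - 975679/980520 = -774716751143/1169639756040 ≈ -0.66236)
((-706636 + A(L(l, -34)))*(792776 + 776251) - 524251)/(K + 2500333) = ((-706636 + (8 - 1*(-27)))*(792776 + 776251) - 524251)/(-774716751143/1169639756040 + 2500333) = ((-706636 + (8 + 27))*1569027 - 524251)/(2924488105422010177/1169639756040) = ((-706636 + 35)*1569027 - 524251)*(1169639756040/2924488105422010177) = (-706601*1569027 - 524251)*(1169639756040/2924488105422010177) = (-1108676047227 - 524251)*(1169639756040/2924488105422010177) = -1108676571478*1169639756040/2924488105422010177 = -1296752194590791542227120/2924488105422010177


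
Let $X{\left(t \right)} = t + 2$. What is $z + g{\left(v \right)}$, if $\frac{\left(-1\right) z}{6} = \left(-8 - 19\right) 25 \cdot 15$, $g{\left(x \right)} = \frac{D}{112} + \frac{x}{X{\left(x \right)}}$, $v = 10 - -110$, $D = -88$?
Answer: $\frac{51880669}{854} \approx 60750.0$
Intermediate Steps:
$X{\left(t \right)} = 2 + t$
$v = 120$ ($v = 10 + 110 = 120$)
$g{\left(x \right)} = - \frac{11}{14} + \frac{x}{2 + x}$ ($g{\left(x \right)} = - \frac{88}{112} + \frac{x}{2 + x} = \left(-88\right) \frac{1}{112} + \frac{x}{2 + x} = - \frac{11}{14} + \frac{x}{2 + x}$)
$z = 60750$ ($z = - 6 \left(-8 - 19\right) 25 \cdot 15 = - 6 \left(-27\right) 25 \cdot 15 = - 6 \left(\left(-675\right) 15\right) = \left(-6\right) \left(-10125\right) = 60750$)
$z + g{\left(v \right)} = 60750 + \frac{-22 + 3 \cdot 120}{14 \left(2 + 120\right)} = 60750 + \frac{-22 + 360}{14 \cdot 122} = 60750 + \frac{1}{14} \cdot \frac{1}{122} \cdot 338 = 60750 + \frac{169}{854} = \frac{51880669}{854}$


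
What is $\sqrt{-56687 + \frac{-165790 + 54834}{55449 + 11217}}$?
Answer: $\frac{i \sqrt{62986145098917}}{33333} \approx 238.09 i$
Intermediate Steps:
$\sqrt{-56687 + \frac{-165790 + 54834}{55449 + 11217}} = \sqrt{-56687 - \frac{110956}{66666}} = \sqrt{-56687 - \frac{55478}{33333}} = \sqrt{- \frac{1889603249}{33333}} = \frac{i \sqrt{62986145098917}}{33333}$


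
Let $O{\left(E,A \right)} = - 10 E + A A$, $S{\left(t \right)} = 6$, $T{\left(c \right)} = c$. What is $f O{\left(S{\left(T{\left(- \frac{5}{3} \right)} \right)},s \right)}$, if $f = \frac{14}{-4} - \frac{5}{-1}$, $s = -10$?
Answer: $60$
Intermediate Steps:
$f = \frac{3}{2}$ ($f = 14 \left(- \frac{1}{4}\right) - -5 = - \frac{7}{2} + 5 = \frac{3}{2} \approx 1.5$)
$O{\left(E,A \right)} = A^{2} - 10 E$ ($O{\left(E,A \right)} = - 10 E + A^{2} = A^{2} - 10 E$)
$f O{\left(S{\left(T{\left(- \frac{5}{3} \right)} \right)},s \right)} = \frac{3 \left(\left(-10\right)^{2} - 60\right)}{2} = \frac{3 \left(100 - 60\right)}{2} = \frac{3}{2} \cdot 40 = 60$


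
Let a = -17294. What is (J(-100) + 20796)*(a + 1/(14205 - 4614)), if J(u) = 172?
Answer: -3477894076904/9591 ≈ -3.6262e+8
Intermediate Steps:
(J(-100) + 20796)*(a + 1/(14205 - 4614)) = (172 + 20796)*(-17294 + 1/(14205 - 4614)) = 20968*(-17294 + 1/9591) = 20968*(-165866753/9591) = -3477894076904/9591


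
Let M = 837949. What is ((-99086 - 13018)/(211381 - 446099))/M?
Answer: 56052/98340856691 ≈ 5.6998e-7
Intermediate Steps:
((-99086 - 13018)/(211381 - 446099))/M = ((-99086 - 13018)/(211381 - 446099))/837949 = -112104/(-234718)*(1/837949) = -112104*(-1/234718)*(1/837949) = (56052/117359)*(1/837949) = 56052/98340856691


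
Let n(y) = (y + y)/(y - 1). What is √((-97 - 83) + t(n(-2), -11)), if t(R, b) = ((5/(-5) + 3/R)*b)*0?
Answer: 6*I*√5 ≈ 13.416*I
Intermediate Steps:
n(y) = 2*y/(-1 + y) (n(y) = (2*y)/(-1 + y) = 2*y/(-1 + y))
t(R, b) = 0 (t(R, b) = ((5*(-⅕) + 3/R)*b)*0 = ((-1 + 3/R)*b)*0 = (b*(-1 + 3/R))*0 = 0)
√((-97 - 83) + t(n(-2), -11)) = √((-97 - 83) + 0) = √(-180 + 0) = √(-180) = 6*I*√5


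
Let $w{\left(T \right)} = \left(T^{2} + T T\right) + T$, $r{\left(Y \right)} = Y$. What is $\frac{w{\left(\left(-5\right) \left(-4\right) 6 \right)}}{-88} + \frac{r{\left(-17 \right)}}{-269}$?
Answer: $- \frac{972248}{2959} \approx -328.57$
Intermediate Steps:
$w{\left(T \right)} = T + 2 T^{2}$ ($w{\left(T \right)} = \left(T^{2} + T^{2}\right) + T = 2 T^{2} + T = T + 2 T^{2}$)
$\frac{w{\left(\left(-5\right) \left(-4\right) 6 \right)}}{-88} + \frac{r{\left(-17 \right)}}{-269} = \frac{\left(-5\right) \left(-4\right) 6 \left(1 + 2 \left(-5\right) \left(-4\right) 6\right)}{-88} - \frac{17}{-269} = 20 \cdot 6 \left(1 + 2 \cdot 20 \cdot 6\right) \left(- \frac{1}{88}\right) - - \frac{17}{269} = 120 \left(1 + 2 \cdot 120\right) \left(- \frac{1}{88}\right) + \frac{17}{269} = 120 \left(1 + 240\right) \left(- \frac{1}{88}\right) + \frac{17}{269} = 120 \cdot 241 \left(- \frac{1}{88}\right) + \frac{17}{269} = 28920 \left(- \frac{1}{88}\right) + \frac{17}{269} = - \frac{3615}{11} + \frac{17}{269} = - \frac{972248}{2959}$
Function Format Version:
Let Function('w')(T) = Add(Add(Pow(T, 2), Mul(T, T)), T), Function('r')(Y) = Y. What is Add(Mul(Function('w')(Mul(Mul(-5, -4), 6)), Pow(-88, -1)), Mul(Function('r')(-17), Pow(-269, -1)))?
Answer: Rational(-972248, 2959) ≈ -328.57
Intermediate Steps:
Function('w')(T) = Add(T, Mul(2, Pow(T, 2))) (Function('w')(T) = Add(Add(Pow(T, 2), Pow(T, 2)), T) = Add(Mul(2, Pow(T, 2)), T) = Add(T, Mul(2, Pow(T, 2))))
Add(Mul(Function('w')(Mul(Mul(-5, -4), 6)), Pow(-88, -1)), Mul(Function('r')(-17), Pow(-269, -1))) = Add(Mul(Mul(Mul(Mul(-5, -4), 6), Add(1, Mul(2, Mul(Mul(-5, -4), 6)))), Pow(-88, -1)), Mul(-17, Pow(-269, -1))) = Add(Mul(Mul(Mul(20, 6), Add(1, Mul(2, Mul(20, 6)))), Rational(-1, 88)), Mul(-17, Rational(-1, 269))) = Add(Mul(Mul(120, Add(1, Mul(2, 120))), Rational(-1, 88)), Rational(17, 269)) = Add(Mul(Mul(120, Add(1, 240)), Rational(-1, 88)), Rational(17, 269)) = Add(Mul(Mul(120, 241), Rational(-1, 88)), Rational(17, 269)) = Add(Mul(28920, Rational(-1, 88)), Rational(17, 269)) = Add(Rational(-3615, 11), Rational(17, 269)) = Rational(-972248, 2959)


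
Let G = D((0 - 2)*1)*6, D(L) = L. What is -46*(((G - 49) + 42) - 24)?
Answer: 1978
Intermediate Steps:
G = -12 (G = ((0 - 2)*1)*6 = -2*1*6 = -2*6 = -12)
-46*(((G - 49) + 42) - 24) = -46*(((-12 - 49) + 42) - 24) = -46*((-61 + 42) - 24) = -46*(-19 - 24) = -46*(-43) = 1978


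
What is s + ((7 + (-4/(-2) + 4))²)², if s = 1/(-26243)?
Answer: 749526322/26243 ≈ 28561.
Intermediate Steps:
s = -1/26243 ≈ -3.8105e-5
s + ((7 + (-4/(-2) + 4))²)² = -1/26243 + ((7 + (-4/(-2) + 4))²)² = -1/26243 + ((7 + (-4*(-½) + 4))²)² = -1/26243 + ((7 + (2 + 4))²)² = -1/26243 + ((7 + 6)²)² = -1/26243 + (13²)² = -1/26243 + 169² = -1/26243 + 28561 = 749526322/26243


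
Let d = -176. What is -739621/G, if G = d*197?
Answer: 739621/34672 ≈ 21.332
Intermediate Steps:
G = -34672 (G = -176*197 = -34672)
-739621/G = -739621/(-34672) = -739621*(-1/34672) = 739621/34672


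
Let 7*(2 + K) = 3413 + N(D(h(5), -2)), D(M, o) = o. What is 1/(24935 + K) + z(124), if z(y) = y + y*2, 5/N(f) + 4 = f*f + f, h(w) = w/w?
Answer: 132388490/355883 ≈ 372.00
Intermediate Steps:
h(w) = 1
N(f) = 5/(-4 + f + f**2) (N(f) = 5/(-4 + (f*f + f)) = 5/(-4 + (f**2 + f)) = 5/(-4 + (f + f**2)) = 5/(-4 + f + f**2))
K = 6793/14 (K = -2 + (3413 + 5/(-4 - 2 + (-2)**2))/7 = -2 + (3413 + 5/(-4 - 2 + 4))/7 = -2 + (3413 + 5/(-2))/7 = -2 + (3413 + 5*(-1/2))/7 = -2 + (3413 - 5/2)/7 = -2 + (1/7)*(6821/2) = -2 + 6821/14 = 6793/14 ≈ 485.21)
z(y) = 3*y (z(y) = y + 2*y = 3*y)
1/(24935 + K) + z(124) = 1/(24935 + 6793/14) + 3*124 = 1/(355883/14) + 372 = 14/355883 + 372 = 132388490/355883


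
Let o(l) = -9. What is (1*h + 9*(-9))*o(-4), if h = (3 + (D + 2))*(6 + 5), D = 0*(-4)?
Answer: 234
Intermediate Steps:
D = 0
h = 55 (h = (3 + (0 + 2))*(6 + 5) = (3 + 2)*11 = 5*11 = 55)
(1*h + 9*(-9))*o(-4) = (1*55 + 9*(-9))*(-9) = (55 - 81)*(-9) = -26*(-9) = 234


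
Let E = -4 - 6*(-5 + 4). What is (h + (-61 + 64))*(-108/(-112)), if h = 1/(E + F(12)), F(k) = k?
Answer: 1161/392 ≈ 2.9617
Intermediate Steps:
E = 2 (E = -4 - 6*(-1) = -4 + 6 = 2)
h = 1/14 (h = 1/(2 + 12) = 1/14 ≈ 0.071429)
(h + (-61 + 64))*(-108/(-112)) = (1/14 + (-61 + 64))*(-108/(-112)) = (1/14 + 3)*(-108*(-1/112)) = (43/14)*(27/28) = 1161/392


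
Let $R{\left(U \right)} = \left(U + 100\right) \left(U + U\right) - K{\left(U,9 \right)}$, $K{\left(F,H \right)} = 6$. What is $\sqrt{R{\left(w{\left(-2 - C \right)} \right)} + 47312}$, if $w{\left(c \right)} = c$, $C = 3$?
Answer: $2 \sqrt{11589} \approx 215.3$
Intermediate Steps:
$R{\left(U \right)} = -6 + 2 U \left(100 + U\right)$ ($R{\left(U \right)} = \left(U + 100\right) \left(U + U\right) - 6 = \left(100 + U\right) 2 U - 6 = 2 U \left(100 + U\right) - 6 = -6 + 2 U \left(100 + U\right)$)
$\sqrt{R{\left(w{\left(-2 - C \right)} \right)} + 47312} = \sqrt{\left(-6 + 2 \left(-2 - 3\right)^{2} + 200 \left(-2 - 3\right)\right) + 47312} = \sqrt{\left(-6 + 2 \left(-5\right)^{2} + 200 \left(-5\right)\right) + 47312} = \sqrt{\left(-6 + 2 \cdot 25 - 1000\right) + 47312} = \sqrt{\left(-6 + 50 - 1000\right) + 47312} = \sqrt{-956 + 47312} = \sqrt{46356} = 2 \sqrt{11589}$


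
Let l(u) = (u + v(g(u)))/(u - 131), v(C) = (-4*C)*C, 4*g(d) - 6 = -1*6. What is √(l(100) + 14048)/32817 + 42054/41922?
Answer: 7009/6987 + 2*√3374257/1017327 ≈ 1.0068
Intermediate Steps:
g(d) = 0 (g(d) = 3/2 + (-1*6)/4 = 3/2 + (¼)*(-6) = 3/2 - 3/2 = 0)
v(C) = -4*C²
l(u) = u/(-131 + u) (l(u) = (u - 4*0²)/(u - 131) = (u - 4*0)/(-131 + u) = (u + 0)/(-131 + u) = u/(-131 + u))
√(l(100) + 14048)/32817 + 42054/41922 = √(100/(-131 + 100) + 14048)/32817 + 42054/41922 = √(100/(-31) + 14048)*(1/32817) + 42054*(1/41922) = √(100*(-1/31) + 14048)*(1/32817) + 7009/6987 = √(-100/31 + 14048)*(1/32817) + 7009/6987 = √(435388/31)*(1/32817) + 7009/6987 = (2*√3374257/31)*(1/32817) + 7009/6987 = 2*√3374257/1017327 + 7009/6987 = 7009/6987 + 2*√3374257/1017327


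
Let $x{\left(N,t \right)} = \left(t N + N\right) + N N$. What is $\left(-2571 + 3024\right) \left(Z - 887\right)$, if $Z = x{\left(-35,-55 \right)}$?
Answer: $1009284$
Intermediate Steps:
$x{\left(N,t \right)} = N + N^{2} + N t$ ($x{\left(N,t \right)} = \left(N t + N\right) + N^{2} = \left(N + N t\right) + N^{2} = N + N^{2} + N t$)
$Z = 3115$ ($Z = - 35 \left(1 - 35 - 55\right) = \left(-35\right) \left(-89\right) = 3115$)
$\left(-2571 + 3024\right) \left(Z - 887\right) = \left(-2571 + 3024\right) \left(3115 - 887\right) = 453 \cdot 2228 = 1009284$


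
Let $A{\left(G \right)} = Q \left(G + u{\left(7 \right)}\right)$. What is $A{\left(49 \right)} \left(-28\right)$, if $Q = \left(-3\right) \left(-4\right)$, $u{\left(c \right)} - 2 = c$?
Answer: $-19488$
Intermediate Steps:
$u{\left(c \right)} = 2 + c$
$Q = 12$
$A{\left(G \right)} = 108 + 12 G$ ($A{\left(G \right)} = 12 \left(G + \left(2 + 7\right)\right) = 12 \left(G + 9\right) = 12 \left(9 + G\right) = 108 + 12 G$)
$A{\left(49 \right)} \left(-28\right) = \left(108 + 12 \cdot 49\right) \left(-28\right) = \left(108 + 588\right) \left(-28\right) = 696 \left(-28\right) = -19488$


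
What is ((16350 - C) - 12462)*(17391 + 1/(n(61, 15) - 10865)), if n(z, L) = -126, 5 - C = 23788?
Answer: 5289158906080/10991 ≈ 4.8123e+8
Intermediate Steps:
C = -23783 (C = 5 - 1*23788 = 5 - 23788 = -23783)
((16350 - C) - 12462)*(17391 + 1/(n(61, 15) - 10865)) = ((16350 - 1*(-23783)) - 12462)*(17391 + 1/(-126 - 10865)) = ((16350 + 23783) - 12462)*(17391 + 1/(-10991)) = (40133 - 12462)*(17391 - 1/10991) = 27671*(191144480/10991) = 5289158906080/10991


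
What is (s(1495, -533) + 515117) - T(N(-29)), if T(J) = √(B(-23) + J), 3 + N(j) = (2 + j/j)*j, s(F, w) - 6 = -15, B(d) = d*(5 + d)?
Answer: 515090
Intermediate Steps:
s(F, w) = -9 (s(F, w) = 6 - 15 = -9)
N(j) = -3 + 3*j (N(j) = -3 + (2 + j/j)*j = -3 + (2 + 1)*j = -3 + 3*j)
T(J) = √(414 + J) (T(J) = √(-23*(5 - 23) + J) = √(-23*(-18) + J) = √(414 + J))
(s(1495, -533) + 515117) - T(N(-29)) = (-9 + 515117) - √(414 + (-3 + 3*(-29))) = 515108 - √(414 + (-3 - 87)) = 515108 - √(414 - 90) = 515108 - √324 = 515108 - 1*18 = 515108 - 18 = 515090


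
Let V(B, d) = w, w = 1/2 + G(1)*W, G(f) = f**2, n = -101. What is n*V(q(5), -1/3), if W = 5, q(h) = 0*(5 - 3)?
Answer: -1111/2 ≈ -555.50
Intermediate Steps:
q(h) = 0 (q(h) = 0*2 = 0)
w = 11/2 (w = 1/2 + 1**2*5 = 1/2 + 1*5 = 1/2 + 5 = 11/2 ≈ 5.5000)
V(B, d) = 11/2
n*V(q(5), -1/3) = -101*11/2 = -1111/2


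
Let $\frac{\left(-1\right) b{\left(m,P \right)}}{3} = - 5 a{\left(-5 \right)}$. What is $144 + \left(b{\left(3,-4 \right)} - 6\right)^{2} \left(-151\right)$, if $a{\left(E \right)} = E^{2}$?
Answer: $-20560167$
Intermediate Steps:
$b{\left(m,P \right)} = 375$ ($b{\left(m,P \right)} = - 3 \left(- 5 \left(-5\right)^{2}\right) = - 3 \left(\left(-5\right) 25\right) = \left(-3\right) \left(-125\right) = 375$)
$144 + \left(b{\left(3,-4 \right)} - 6\right)^{2} \left(-151\right) = 144 + \left(375 - 6\right)^{2} \left(-151\right) = 144 + 369^{2} \left(-151\right) = 144 + 136161 \left(-151\right) = 144 - 20560311 = -20560167$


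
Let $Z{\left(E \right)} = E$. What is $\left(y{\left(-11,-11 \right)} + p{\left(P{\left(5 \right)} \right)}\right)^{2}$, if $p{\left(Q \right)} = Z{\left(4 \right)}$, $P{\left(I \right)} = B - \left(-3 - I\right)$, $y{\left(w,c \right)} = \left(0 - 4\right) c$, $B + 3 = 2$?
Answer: $2304$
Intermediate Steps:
$B = -1$ ($B = -3 + 2 = -1$)
$y{\left(w,c \right)} = - 4 c$
$P{\left(I \right)} = 2 + I$ ($P{\left(I \right)} = -1 - \left(-3 - I\right) = -1 + \left(3 + I\right) = 2 + I$)
$p{\left(Q \right)} = 4$
$\left(y{\left(-11,-11 \right)} + p{\left(P{\left(5 \right)} \right)}\right)^{2} = \left(\left(-4\right) \left(-11\right) + 4\right)^{2} = \left(44 + 4\right)^{2} = 48^{2} = 2304$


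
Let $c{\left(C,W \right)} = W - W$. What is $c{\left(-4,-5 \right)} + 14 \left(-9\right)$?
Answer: $-126$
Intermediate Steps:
$c{\left(C,W \right)} = 0$
$c{\left(-4,-5 \right)} + 14 \left(-9\right) = 0 + 14 \left(-9\right) = 0 - 126 = -126$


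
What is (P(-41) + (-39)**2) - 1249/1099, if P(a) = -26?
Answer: 1641756/1099 ≈ 1493.9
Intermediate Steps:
(P(-41) + (-39)**2) - 1249/1099 = (-26 + (-39)**2) - 1249/1099 = (-26 + 1521) - 1249*1/1099 = 1495 - 1249/1099 = 1641756/1099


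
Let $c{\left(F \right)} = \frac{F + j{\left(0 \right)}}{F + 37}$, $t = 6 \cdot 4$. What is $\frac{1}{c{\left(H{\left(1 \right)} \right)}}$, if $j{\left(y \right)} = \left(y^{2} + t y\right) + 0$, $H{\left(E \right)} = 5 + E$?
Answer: $\frac{43}{6} \approx 7.1667$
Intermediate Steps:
$t = 24$
$j{\left(y \right)} = y^{2} + 24 y$ ($j{\left(y \right)} = \left(y^{2} + 24 y\right) + 0 = y^{2} + 24 y$)
$c{\left(F \right)} = \frac{F}{37 + F}$ ($c{\left(F \right)} = \frac{F + 0 \left(24 + 0\right)}{F + 37} = \frac{F + 0 \cdot 24}{37 + F} = \frac{F + 0}{37 + F} = \frac{F}{37 + F}$)
$\frac{1}{c{\left(H{\left(1 \right)} \right)}} = \frac{1}{\left(5 + 1\right) \frac{1}{37 + \left(5 + 1\right)}} = \frac{1}{6 \frac{1}{37 + 6}} = \frac{1}{6 \cdot \frac{1}{43}} = \frac{1}{\frac{6}{43}} = \frac{43}{6}$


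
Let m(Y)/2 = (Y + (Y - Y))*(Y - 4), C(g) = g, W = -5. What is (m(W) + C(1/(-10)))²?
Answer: 808201/100 ≈ 8082.0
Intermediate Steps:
m(Y) = 2*Y*(-4 + Y) (m(Y) = 2*((Y + (Y - Y))*(Y - 4)) = 2*((Y + 0)*(-4 + Y)) = 2*(Y*(-4 + Y)) = 2*Y*(-4 + Y))
(m(W) + C(1/(-10)))² = (2*(-5)*(-4 - 5) + 1/(-10))² = (2*(-5)*(-9) + 1*(-⅒))² = (90 - ⅒)² = (899/10)² = 808201/100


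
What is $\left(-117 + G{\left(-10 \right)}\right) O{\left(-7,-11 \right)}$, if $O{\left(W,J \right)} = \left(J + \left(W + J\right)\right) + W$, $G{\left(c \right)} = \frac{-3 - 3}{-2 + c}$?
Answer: $4194$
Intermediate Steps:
$G{\left(c \right)} = - \frac{6}{-2 + c}$
$O{\left(W,J \right)} = 2 J + 2 W$ ($O{\left(W,J \right)} = \left(J + \left(J + W\right)\right) + W = \left(W + 2 J\right) + W = 2 J + 2 W$)
$\left(-117 + G{\left(-10 \right)}\right) O{\left(-7,-11 \right)} = \left(-117 - \frac{6}{-2 - 10}\right) \left(2 \left(-11\right) + 2 \left(-7\right)\right) = \left(-117 - \frac{6}{-12}\right) \left(-22 - 14\right) = \left(-117 - - \frac{1}{2}\right) \left(-36\right) = \left(-117 + \frac{1}{2}\right) \left(-36\right) = \left(- \frac{233}{2}\right) \left(-36\right) = 4194$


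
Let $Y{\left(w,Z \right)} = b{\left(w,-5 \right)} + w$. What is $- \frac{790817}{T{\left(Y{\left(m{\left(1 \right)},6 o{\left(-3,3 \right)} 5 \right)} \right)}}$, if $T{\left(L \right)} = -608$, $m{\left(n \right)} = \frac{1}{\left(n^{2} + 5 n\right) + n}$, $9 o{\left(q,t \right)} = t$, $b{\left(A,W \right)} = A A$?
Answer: $\frac{790817}{608} \approx 1300.7$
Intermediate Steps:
$b{\left(A,W \right)} = A^{2}$
$o{\left(q,t \right)} = \frac{t}{9}$
$m{\left(n \right)} = \frac{1}{n^{2} + 6 n}$
$Y{\left(w,Z \right)} = w + w^{2}$ ($Y{\left(w,Z \right)} = w^{2} + w = w + w^{2}$)
$- \frac{790817}{T{\left(Y{\left(m{\left(1 \right)},6 o{\left(-3,3 \right)} 5 \right)} \right)}} = - \frac{790817}{-608} = \left(-790817\right) \left(- \frac{1}{608}\right) = \frac{790817}{608}$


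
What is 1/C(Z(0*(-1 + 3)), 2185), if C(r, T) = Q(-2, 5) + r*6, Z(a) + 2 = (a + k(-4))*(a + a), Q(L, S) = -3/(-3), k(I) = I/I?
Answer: -1/11 ≈ -0.090909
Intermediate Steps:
k(I) = 1
Q(L, S) = 1 (Q(L, S) = -3*(-⅓) = 1)
Z(a) = -2 + 2*a*(1 + a) (Z(a) = -2 + (a + 1)*(a + a) = -2 + (1 + a)*(2*a) = -2 + 2*a*(1 + a))
C(r, T) = 1 + 6*r (C(r, T) = 1 + r*6 = 1 + 6*r)
1/C(Z(0*(-1 + 3)), 2185) = 1/(1 + 6*(-2 + 2*(0*(-1 + 3)) + 2*(0*(-1 + 3))²)) = 1/(1 + 6*(-2 + 2*(0*2) + 2*(0*2)²)) = 1/(1 + 6*(-2 + 2*0 + 2*0²)) = 1/(1 + 6*(-2 + 0 + 2*0)) = 1/(1 + 6*(-2 + 0 + 0)) = 1/(1 + 6*(-2)) = 1/(1 - 12) = 1/(-11) = -1/11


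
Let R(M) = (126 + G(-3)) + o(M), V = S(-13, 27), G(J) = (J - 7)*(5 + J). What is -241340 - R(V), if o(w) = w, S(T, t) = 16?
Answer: -241462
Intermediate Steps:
G(J) = (-7 + J)*(5 + J)
V = 16
R(M) = 106 + M (R(M) = (126 + (-35 + (-3)**2 - 2*(-3))) + M = (126 + (-35 + 9 + 6)) + M = (126 - 20) + M = 106 + M)
-241340 - R(V) = -241340 - (106 + 16) = -241340 - 1*122 = -241340 - 122 = -241462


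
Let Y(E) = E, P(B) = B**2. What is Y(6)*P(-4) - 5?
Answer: 91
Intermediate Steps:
Y(6)*P(-4) - 5 = 6*(-4)**2 - 5 = 6*16 - 5 = 96 - 5 = 91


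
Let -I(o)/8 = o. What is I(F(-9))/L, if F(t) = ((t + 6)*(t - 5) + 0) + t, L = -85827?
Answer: 88/28609 ≈ 0.0030760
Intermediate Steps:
F(t) = t + (-5 + t)*(6 + t) (F(t) = ((6 + t)*(-5 + t) + 0) + t = ((-5 + t)*(6 + t) + 0) + t = (-5 + t)*(6 + t) + t = t + (-5 + t)*(6 + t))
I(o) = -8*o
I(F(-9))/L = -8*(-30 + (-9)² + 2*(-9))/(-85827) = -8*(-30 + 81 - 18)*(-1/85827) = -8*33*(-1/85827) = -264*(-1/85827) = 88/28609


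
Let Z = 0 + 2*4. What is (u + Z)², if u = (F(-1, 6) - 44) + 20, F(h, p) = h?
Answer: 289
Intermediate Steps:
Z = 8 (Z = 0 + 8 = 8)
u = -25 (u = (-1 - 44) + 20 = -45 + 20 = -25)
(u + Z)² = (-25 + 8)² = (-17)² = 289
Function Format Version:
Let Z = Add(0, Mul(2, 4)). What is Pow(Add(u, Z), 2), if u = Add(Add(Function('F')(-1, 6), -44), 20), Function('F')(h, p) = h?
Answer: 289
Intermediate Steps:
Z = 8 (Z = Add(0, 8) = 8)
u = -25 (u = Add(Add(-1, -44), 20) = Add(-45, 20) = -25)
Pow(Add(u, Z), 2) = Pow(Add(-25, 8), 2) = Pow(-17, 2) = 289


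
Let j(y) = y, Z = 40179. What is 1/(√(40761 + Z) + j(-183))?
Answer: 61/15817 + 2*√20235/47451 ≈ 0.0098523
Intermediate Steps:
1/(√(40761 + Z) + j(-183)) = 1/(√(40761 + 40179) - 183) = 1/(√80940 - 183) = 1/(2*√20235 - 183) = 1/(-183 + 2*√20235)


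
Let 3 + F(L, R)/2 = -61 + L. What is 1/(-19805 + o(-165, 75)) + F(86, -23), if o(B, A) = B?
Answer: 878679/19970 ≈ 44.000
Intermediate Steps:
F(L, R) = -128 + 2*L (F(L, R) = -6 + 2*(-61 + L) = -6 + (-122 + 2*L) = -128 + 2*L)
1/(-19805 + o(-165, 75)) + F(86, -23) = 1/(-19805 - 165) + (-128 + 2*86) = 1/(-19970) + (-128 + 172) = -1/19970 + 44 = 878679/19970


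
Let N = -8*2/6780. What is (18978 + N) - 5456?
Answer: 22919786/1695 ≈ 13522.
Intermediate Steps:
N = -4/1695 (N = -16*1/6780 = -4/1695 ≈ -0.0023599)
(18978 + N) - 5456 = (18978 - 4/1695) - 5456 = 32167706/1695 - 5456 = 22919786/1695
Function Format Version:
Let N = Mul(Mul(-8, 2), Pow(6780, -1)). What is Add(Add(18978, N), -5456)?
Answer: Rational(22919786, 1695) ≈ 13522.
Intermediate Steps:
N = Rational(-4, 1695) (N = Mul(-16, Rational(1, 6780)) = Rational(-4, 1695) ≈ -0.0023599)
Add(Add(18978, N), -5456) = Add(Add(18978, Rational(-4, 1695)), -5456) = Add(Rational(32167706, 1695), -5456) = Rational(22919786, 1695)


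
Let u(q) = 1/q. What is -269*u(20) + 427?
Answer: 8271/20 ≈ 413.55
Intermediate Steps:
-269*u(20) + 427 = -269/20 + 427 = 8271/20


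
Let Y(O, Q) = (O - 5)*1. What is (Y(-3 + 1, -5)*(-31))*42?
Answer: 9114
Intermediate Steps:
Y(O, Q) = -5 + O (Y(O, Q) = (-5 + O)*1 = -5 + O)
(Y(-3 + 1, -5)*(-31))*42 = ((-5 + (-3 + 1))*(-31))*42 = ((-5 - 2)*(-31))*42 = -7*(-31)*42 = 217*42 = 9114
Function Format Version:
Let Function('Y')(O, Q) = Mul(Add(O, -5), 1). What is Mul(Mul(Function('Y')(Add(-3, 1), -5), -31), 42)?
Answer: 9114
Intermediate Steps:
Function('Y')(O, Q) = Add(-5, O) (Function('Y')(O, Q) = Mul(Add(-5, O), 1) = Add(-5, O))
Mul(Mul(Function('Y')(Add(-3, 1), -5), -31), 42) = Mul(Mul(Add(-5, Add(-3, 1)), -31), 42) = Mul(Mul(Add(-5, -2), -31), 42) = Mul(Mul(-7, -31), 42) = Mul(217, 42) = 9114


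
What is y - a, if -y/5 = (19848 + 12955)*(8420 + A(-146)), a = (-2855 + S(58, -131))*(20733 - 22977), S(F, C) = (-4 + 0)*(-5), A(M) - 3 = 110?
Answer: -1405901735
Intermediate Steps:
A(M) = 113 (A(M) = 3 + 110 = 113)
S(F, C) = 20 (S(F, C) = -4*(-5) = 20)
a = 6361740 (a = (-2855 + 20)*(20733 - 22977) = -2835*(-2244) = 6361740)
y = -1399539995 (y = -5*(19848 + 12955)*(8420 + 113) = -164015*8533 = -5*279907999 = -1399539995)
y - a = -1399539995 - 1*6361740 = -1399539995 - 6361740 = -1405901735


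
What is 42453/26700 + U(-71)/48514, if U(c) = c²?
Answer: 4108913/2425700 ≈ 1.6939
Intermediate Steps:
42453/26700 + U(-71)/48514 = 42453/26700 + (-71)²/48514 = 42453*(1/26700) + 5041*(1/48514) = 159/100 + 5041/48514 = 4108913/2425700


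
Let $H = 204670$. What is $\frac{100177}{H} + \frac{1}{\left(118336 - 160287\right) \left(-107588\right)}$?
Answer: $\frac{226070647542973}{461881264278980} \approx 0.48946$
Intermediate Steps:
$\frac{100177}{H} + \frac{1}{\left(118336 - 160287\right) \left(-107588\right)} = \frac{100177}{204670} + \frac{1}{\left(118336 - 160287\right) \left(-107588\right)} = 100177 \cdot \frac{1}{204670} + \frac{1}{-41951} \left(- \frac{1}{107588}\right) = \frac{100177}{204670} - - \frac{1}{4513424188} = \frac{100177}{204670} + \frac{1}{4513424188} = \frac{226070647542973}{461881264278980}$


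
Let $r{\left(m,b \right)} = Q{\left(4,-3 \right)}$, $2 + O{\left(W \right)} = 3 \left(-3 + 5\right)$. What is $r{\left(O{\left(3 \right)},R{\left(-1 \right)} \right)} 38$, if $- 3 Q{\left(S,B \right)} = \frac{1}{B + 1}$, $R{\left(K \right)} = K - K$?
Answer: $\frac{19}{3} \approx 6.3333$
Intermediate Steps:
$O{\left(W \right)} = 4$ ($O{\left(W \right)} = -2 + 3 \left(-3 + 5\right) = -2 + 3 \cdot 2 = -2 + 6 = 4$)
$R{\left(K \right)} = 0$
$Q{\left(S,B \right)} = - \frac{1}{3 \left(1 + B\right)}$ ($Q{\left(S,B \right)} = - \frac{1}{3 \left(B + 1\right)} = - \frac{1}{3 \left(1 + B\right)}$)
$r{\left(m,b \right)} = \frac{1}{6}$ ($r{\left(m,b \right)} = - \frac{1}{3 + 3 \left(-3\right)} = - \frac{1}{3 - 9} = - \frac{1}{-6} = \left(-1\right) \left(- \frac{1}{6}\right) = \frac{1}{6}$)
$r{\left(O{\left(3 \right)},R{\left(-1 \right)} \right)} 38 = \frac{1}{6} \cdot 38 = \frac{19}{3}$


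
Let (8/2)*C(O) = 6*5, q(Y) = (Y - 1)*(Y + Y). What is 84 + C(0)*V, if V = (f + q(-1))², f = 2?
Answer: 354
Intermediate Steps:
q(Y) = 2*Y*(-1 + Y) (q(Y) = (-1 + Y)*(2*Y) = 2*Y*(-1 + Y))
C(O) = 15/2 (C(O) = (6*5)/4 = (¼)*30 = 15/2)
V = 36 (V = (2 + 2*(-1)*(-1 - 1))² = (2 + 2*(-1)*(-2))² = (2 + 4)² = 6² = 36)
84 + C(0)*V = 84 + (15/2)*36 = 84 + 270 = 354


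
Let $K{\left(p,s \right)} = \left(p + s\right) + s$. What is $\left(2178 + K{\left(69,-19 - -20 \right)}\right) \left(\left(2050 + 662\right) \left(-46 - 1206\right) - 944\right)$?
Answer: $-7638431632$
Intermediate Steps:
$K{\left(p,s \right)} = p + 2 s$
$\left(2178 + K{\left(69,-19 - -20 \right)}\right) \left(\left(2050 + 662\right) \left(-46 - 1206\right) - 944\right) = \left(2178 + \left(69 + 2 \left(-19 - -20\right)\right)\right) \left(\left(2050 + 662\right) \left(-46 - 1206\right) - 944\right) = \left(2178 + \left(69 + 2 \left(-19 + 20\right)\right)\right) \left(2712 \left(-1252\right) - 944\right) = \left(2178 + \left(69 + 2 \cdot 1\right)\right) \left(-3395424 - 944\right) = \left(2178 + \left(69 + 2\right)\right) \left(-3396368\right) = \left(2178 + 71\right) \left(-3396368\right) = 2249 \left(-3396368\right) = -7638431632$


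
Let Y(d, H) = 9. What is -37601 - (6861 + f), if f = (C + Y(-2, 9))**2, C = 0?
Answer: -44543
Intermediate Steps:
f = 81 (f = (0 + 9)**2 = 9**2 = 81)
-37601 - (6861 + f) = -37601 - (6861 + 81) = -37601 - 1*6942 = -37601 - 6942 = -44543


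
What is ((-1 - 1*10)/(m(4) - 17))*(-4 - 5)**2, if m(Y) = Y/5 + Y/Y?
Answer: 4455/76 ≈ 58.618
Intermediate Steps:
m(Y) = 1 + Y/5 (m(Y) = Y*(1/5) + 1 = Y/5 + 1 = 1 + Y/5)
((-1 - 1*10)/(m(4) - 17))*(-4 - 5)**2 = ((-1 - 1*10)/((1 + (1/5)*4) - 17))*(-4 - 5)**2 = ((-1 - 10)/((1 + 4/5) - 17))*(-9)**2 = (-11/(9/5 - 17))*81 = (-11/(-76/5))*81 = -5/76*(-11)*81 = (55/76)*81 = 4455/76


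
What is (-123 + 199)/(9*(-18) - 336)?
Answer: -38/249 ≈ -0.15261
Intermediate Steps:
(-123 + 199)/(9*(-18) - 336) = 76/(-162 - 336) = 76/(-498) = 76*(-1/498) = -38/249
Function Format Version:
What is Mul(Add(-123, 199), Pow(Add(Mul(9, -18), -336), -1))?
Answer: Rational(-38, 249) ≈ -0.15261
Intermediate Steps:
Mul(Add(-123, 199), Pow(Add(Mul(9, -18), -336), -1)) = Mul(76, Pow(Add(-162, -336), -1)) = Mul(76, Pow(-498, -1)) = Mul(76, Rational(-1, 498)) = Rational(-38, 249)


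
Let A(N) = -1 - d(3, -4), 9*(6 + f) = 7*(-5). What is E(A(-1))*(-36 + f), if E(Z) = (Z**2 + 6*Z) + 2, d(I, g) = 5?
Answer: -826/9 ≈ -91.778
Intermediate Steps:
f = -89/9 (f = -6 + (7*(-5))/9 = -6 + (1/9)*(-35) = -6 - 35/9 = -89/9 ≈ -9.8889)
A(N) = -6 (A(N) = -1 - 1*5 = -1 - 5 = -6)
E(Z) = 2 + Z**2 + 6*Z
E(A(-1))*(-36 + f) = (2 + (-6)**2 + 6*(-6))*(-36 - 89/9) = (2 + 36 - 36)*(-413/9) = 2*(-413/9) = -826/9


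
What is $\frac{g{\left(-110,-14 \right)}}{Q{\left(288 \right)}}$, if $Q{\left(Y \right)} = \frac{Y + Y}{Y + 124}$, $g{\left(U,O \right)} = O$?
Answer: $- \frac{721}{72} \approx -10.014$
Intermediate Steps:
$Q{\left(Y \right)} = \frac{2 Y}{124 + Y}$
$\frac{g{\left(-110,-14 \right)}}{Q{\left(288 \right)}} = - \frac{14}{2 \cdot 288 \frac{1}{124 + 288}} = - \frac{14}{2 \cdot 288 \cdot \frac{1}{412}} = - \frac{14}{\frac{144}{103}} = \left(-14\right) \frac{103}{144} = - \frac{721}{72}$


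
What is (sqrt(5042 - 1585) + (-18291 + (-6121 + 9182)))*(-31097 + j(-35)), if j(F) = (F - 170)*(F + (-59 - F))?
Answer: 289400460 - 19002*sqrt(3457) ≈ 2.8828e+8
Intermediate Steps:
j(F) = 10030 - 59*F (j(F) = (-170 + F)*(-59) = 10030 - 59*F)
(sqrt(5042 - 1585) + (-18291 + (-6121 + 9182)))*(-31097 + j(-35)) = (sqrt(5042 - 1585) + (-18291 + (-6121 + 9182)))*(-31097 + (10030 - 59*(-35))) = (sqrt(3457) + (-18291 + 3061))*(-31097 + (10030 + 2065)) = (sqrt(3457) - 15230)*(-31097 + 12095) = (-15230 + sqrt(3457))*(-19002) = 289400460 - 19002*sqrt(3457)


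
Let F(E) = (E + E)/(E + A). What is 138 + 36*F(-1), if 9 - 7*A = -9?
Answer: 1014/11 ≈ 92.182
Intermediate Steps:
A = 18/7 (A = 9/7 - 1/7*(-9) = 9/7 + 9/7 = 18/7 ≈ 2.5714)
F(E) = 2*E/(18/7 + E) (F(E) = (E + E)/(E + 18/7) = (2*E)/(18/7 + E) = 2*E/(18/7 + E))
138 + 36*F(-1) = 138 + 36*(14*(-1)/(18 + 7*(-1))) = 138 + 36*(14*(-1)/(18 - 7)) = 138 + 36*(14*(-1)/11) = 138 + 36*(14*(-1)*(1/11)) = 138 + 36*(-14/11) = 138 - 504/11 = 1014/11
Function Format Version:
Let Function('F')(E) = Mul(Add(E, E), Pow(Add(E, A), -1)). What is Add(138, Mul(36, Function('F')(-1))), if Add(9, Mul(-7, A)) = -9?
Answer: Rational(1014, 11) ≈ 92.182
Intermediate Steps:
A = Rational(18, 7) (A = Add(Rational(9, 7), Mul(Rational(-1, 7), -9)) = Add(Rational(9, 7), Rational(9, 7)) = Rational(18, 7) ≈ 2.5714)
Function('F')(E) = Mul(2, E, Pow(Add(Rational(18, 7), E), -1)) (Function('F')(E) = Mul(Add(E, E), Pow(Add(E, Rational(18, 7)), -1)) = Mul(Mul(2, E), Pow(Add(Rational(18, 7), E), -1)) = Mul(2, E, Pow(Add(Rational(18, 7), E), -1)))
Add(138, Mul(36, Function('F')(-1))) = Add(138, Mul(36, Mul(14, -1, Pow(Add(18, Mul(7, -1)), -1)))) = Add(138, Mul(36, Mul(14, -1, Pow(Add(18, -7), -1)))) = Add(138, Mul(36, Mul(14, -1, Pow(11, -1)))) = Add(138, Mul(36, Mul(14, -1, Rational(1, 11)))) = Add(138, Mul(36, Rational(-14, 11))) = Add(138, Rational(-504, 11)) = Rational(1014, 11)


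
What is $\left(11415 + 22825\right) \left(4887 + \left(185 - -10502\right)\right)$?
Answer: $533253760$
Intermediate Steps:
$\left(11415 + 22825\right) \left(4887 + \left(185 - -10502\right)\right) = 34240 \left(4887 + \left(185 + 10502\right)\right) = 34240 \left(4887 + 10687\right) = 34240 \cdot 15574 = 533253760$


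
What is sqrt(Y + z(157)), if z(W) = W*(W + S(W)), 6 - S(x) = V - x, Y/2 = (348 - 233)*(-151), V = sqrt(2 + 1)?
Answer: sqrt(15510 - 157*sqrt(3)) ≈ 123.44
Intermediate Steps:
V = sqrt(3) ≈ 1.7320
Y = -34730 (Y = 2*((348 - 233)*(-151)) = 2*(115*(-151)) = 2*(-17365) = -34730)
S(x) = 6 + x - sqrt(3) (S(x) = 6 - (sqrt(3) - x) = 6 + (x - sqrt(3)) = 6 + x - sqrt(3))
z(W) = W*(6 - sqrt(3) + 2*W) (z(W) = W*(W + (6 + W - sqrt(3))) = W*(6 - sqrt(3) + 2*W))
sqrt(Y + z(157)) = sqrt(-34730 + 157*(6 - sqrt(3) + 2*157)) = sqrt(-34730 + 157*(6 - sqrt(3) + 314)) = sqrt(-34730 + 157*(320 - sqrt(3))) = sqrt(-34730 + (50240 - 157*sqrt(3))) = sqrt(15510 - 157*sqrt(3))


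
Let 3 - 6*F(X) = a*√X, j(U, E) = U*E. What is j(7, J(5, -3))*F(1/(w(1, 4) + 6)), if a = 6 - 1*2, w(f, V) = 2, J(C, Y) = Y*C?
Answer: -105/2 + 35*√2/2 ≈ -27.751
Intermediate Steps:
J(C, Y) = C*Y
j(U, E) = E*U
a = 4 (a = 6 - 2 = 4)
F(X) = ½ - 2*√X/3
j(7, J(5, -3))*F(1/(w(1, 4) + 6)) = ((5*(-3))*7)*(½ - 2/(3*√(2 + 6))) = (-15*7)*(½ - 2*√2/4/3) = -105*(½ - √2/6) = -105/2 + 35*√2/2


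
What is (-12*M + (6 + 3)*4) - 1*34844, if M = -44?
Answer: -34280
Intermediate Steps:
(-12*M + (6 + 3)*4) - 1*34844 = (-12*(-44) + (6 + 3)*4) - 1*34844 = (528 + 9*4) - 34844 = (528 + 36) - 34844 = 564 - 34844 = -34280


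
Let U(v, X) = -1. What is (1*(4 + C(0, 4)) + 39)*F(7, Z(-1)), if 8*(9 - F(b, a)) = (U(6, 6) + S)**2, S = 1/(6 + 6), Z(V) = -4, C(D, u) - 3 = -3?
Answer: 440621/1152 ≈ 382.48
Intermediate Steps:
C(D, u) = 0 (C(D, u) = 3 - 3 = 0)
S = 1/12 ≈ 0.083333
F(b, a) = 10247/1152 (F(b, a) = 9 - (-1 + 1/12)**2/8 = 9 - (-11/12)**2/8 = 9 - 1/8*121/144 = 9 - 121/1152 = 10247/1152)
(1*(4 + C(0, 4)) + 39)*F(7, Z(-1)) = (1*(4 + 0) + 39)*(10247/1152) = (1*4 + 39)*(10247/1152) = (4 + 39)*(10247/1152) = 43*(10247/1152) = 440621/1152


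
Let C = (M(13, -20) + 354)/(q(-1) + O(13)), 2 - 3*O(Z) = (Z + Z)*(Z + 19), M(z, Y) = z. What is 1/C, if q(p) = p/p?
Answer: -827/1101 ≈ -0.75113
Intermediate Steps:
q(p) = 1
O(Z) = ⅔ - 2*Z*(19 + Z)/3 (O(Z) = ⅔ - (Z + Z)*(Z + 19)/3 = ⅔ - 2*Z*(19 + Z)/3)
C = -1101/827 (C = (13 + 354)/(1 + (⅔ - 38/3*13 - ⅔*13²)) = 367/(1 + (⅔ - 494/3 - ⅔*169)) = 367/(1 + (⅔ - 494/3 - 338/3)) = 367/(1 - 830/3) = 367/(-827/3) = 367*(-3/827) = -1101/827 ≈ -1.3313)
1/C = 1/(-1101/827) = -827/1101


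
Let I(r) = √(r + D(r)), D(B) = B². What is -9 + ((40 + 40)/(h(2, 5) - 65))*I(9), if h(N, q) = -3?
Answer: -9 - 60*√10/17 ≈ -20.161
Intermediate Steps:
I(r) = √(r + r²)
-9 + ((40 + 40)/(h(2, 5) - 65))*I(9) = -9 + ((40 + 40)/(-3 - 65))*√(9*(1 + 9)) = -9 + (80/(-68))*√(9*10) = -9 + (80*(-1/68))*√90 = -9 - 60*√10/17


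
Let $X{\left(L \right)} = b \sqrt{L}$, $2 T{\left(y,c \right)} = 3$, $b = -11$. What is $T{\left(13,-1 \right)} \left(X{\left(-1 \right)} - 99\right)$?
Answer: $- \frac{297}{2} - \frac{33 i}{2} \approx -148.5 - 16.5 i$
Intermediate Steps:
$T{\left(y,c \right)} = \frac{3}{2}$ ($T{\left(y,c \right)} = \frac{1}{2} \cdot 3 = \frac{3}{2}$)
$X{\left(L \right)} = - 11 \sqrt{L}$
$T{\left(13,-1 \right)} \left(X{\left(-1 \right)} - 99\right) = \frac{3 \left(- 11 \sqrt{-1} - 99\right)}{2} = \frac{3 \left(- 11 i - 99\right)}{2} = \frac{3 \left(-99 - 11 i\right)}{2} = - \frac{297}{2} - \frac{33 i}{2}$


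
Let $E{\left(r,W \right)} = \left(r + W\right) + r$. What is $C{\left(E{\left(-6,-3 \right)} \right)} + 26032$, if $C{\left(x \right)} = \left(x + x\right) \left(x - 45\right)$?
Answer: $27832$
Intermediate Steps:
$E{\left(r,W \right)} = W + 2 r$ ($E{\left(r,W \right)} = \left(W + r\right) + r = W + 2 r$)
$C{\left(x \right)} = 2 x \left(-45 + x\right)$
$C{\left(E{\left(-6,-3 \right)} \right)} + 26032 = 2 \left(-3 + 2 \left(-6\right)\right) \left(-45 + \left(-3 + 2 \left(-6\right)\right)\right) + 26032 = 2 \left(-3 - 12\right) \left(-45 - 15\right) + 26032 = 2 \left(-15\right) \left(-45 - 15\right) + 26032 = 2 \left(-15\right) \left(-60\right) + 26032 = 1800 + 26032 = 27832$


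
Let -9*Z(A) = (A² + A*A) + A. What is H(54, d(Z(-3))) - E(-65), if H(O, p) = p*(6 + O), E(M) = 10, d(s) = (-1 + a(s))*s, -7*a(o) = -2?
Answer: 430/7 ≈ 61.429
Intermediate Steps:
a(o) = 2/7 (a(o) = -⅐*(-2) = 2/7)
Z(A) = -2*A²/9 - A/9 (Z(A) = -((A² + A*A) + A)/9 = -((A² + A²) + A)/9 = -(2*A² + A)/9 = -(A + 2*A²)/9 = -2*A²/9 - A/9)
d(s) = -5*s/7 (d(s) = (-1 + 2/7)*s = -5*s/7)
H(54, d(Z(-3))) - E(-65) = (-(-5)*(-3)*(1 + 2*(-3))/63)*(6 + 54) - 1*10 = -(-5)*(-3)*(1 - 6)/63*60 - 10 = -(-5)*(-3)*(-5)/63*60 - 10 = -5/7*(-5/3)*60 - 10 = (25/21)*60 - 10 = 500/7 - 10 = 430/7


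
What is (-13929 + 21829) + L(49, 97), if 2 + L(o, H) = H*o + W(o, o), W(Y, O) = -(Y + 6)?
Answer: 12596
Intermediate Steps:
W(Y, O) = -6 - Y (W(Y, O) = -(6 + Y) = -6 - Y)
L(o, H) = -8 - o + H*o (L(o, H) = -2 + (H*o + (-6 - o)) = -2 + (-6 - o + H*o) = -8 - o + H*o)
(-13929 + 21829) + L(49, 97) = (-13929 + 21829) + (-8 - 1*49 + 97*49) = 7900 + (-8 - 49 + 4753) = 7900 + 4696 = 12596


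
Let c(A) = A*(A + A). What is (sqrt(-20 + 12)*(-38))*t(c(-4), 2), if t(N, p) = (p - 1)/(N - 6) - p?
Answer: 1938*I*sqrt(2)/13 ≈ 210.83*I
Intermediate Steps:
c(A) = 2*A**2 (c(A) = A*(2*A) = 2*A**2)
t(N, p) = -p + (-1 + p)/(-6 + N) (t(N, p) = (-1 + p)/(-6 + N) - p = -p + (-1 + p)/(-6 + N))
(sqrt(-20 + 12)*(-38))*t(c(-4), 2) = (sqrt(-20 + 12)*(-38))*((-1 + 7*2 - 1*2*(-4)**2*2)/(-6 + 2*(-4)**2)) = (sqrt(-8)*(-38))*((-1 + 14 - 1*2*16*2)/(-6 + 2*16)) = ((2*I*sqrt(2))*(-38))*((-1 + 14 - 1*32*2)/(-6 + 32)) = (-76*I*sqrt(2))*((-1 + 14 - 64)/26) = (-76*I*sqrt(2))*((1/26)*(-51)) = -76*I*sqrt(2)*(-51/26) = 1938*I*sqrt(2)/13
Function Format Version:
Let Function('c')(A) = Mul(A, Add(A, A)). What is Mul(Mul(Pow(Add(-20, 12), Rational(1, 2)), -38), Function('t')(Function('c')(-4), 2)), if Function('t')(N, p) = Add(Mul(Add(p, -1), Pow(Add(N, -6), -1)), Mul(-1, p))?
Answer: Mul(Rational(1938, 13), I, Pow(2, Rational(1, 2))) ≈ Mul(210.83, I)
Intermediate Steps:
Function('c')(A) = Mul(2, Pow(A, 2)) (Function('c')(A) = Mul(A, Mul(2, A)) = Mul(2, Pow(A, 2)))
Function('t')(N, p) = Add(Mul(-1, p), Mul(Pow(Add(-6, N), -1), Add(-1, p))) (Function('t')(N, p) = Add(Mul(Add(-1, p), Pow(Add(-6, N), -1)), Mul(-1, p)) = Add(Mul(Pow(Add(-6, N), -1), Add(-1, p)), Mul(-1, p)) = Add(Mul(-1, p), Mul(Pow(Add(-6, N), -1), Add(-1, p))))
Mul(Mul(Pow(Add(-20, 12), Rational(1, 2)), -38), Function('t')(Function('c')(-4), 2)) = Mul(Mul(Pow(Add(-20, 12), Rational(1, 2)), -38), Mul(Pow(Add(-6, Mul(2, Pow(-4, 2))), -1), Add(-1, Mul(7, 2), Mul(-1, Mul(2, Pow(-4, 2)), 2)))) = Mul(Mul(Pow(-8, Rational(1, 2)), -38), Mul(Pow(Add(-6, Mul(2, 16)), -1), Add(-1, 14, Mul(-1, Mul(2, 16), 2)))) = Mul(Mul(Mul(2, I, Pow(2, Rational(1, 2))), -38), Mul(Pow(Add(-6, 32), -1), Add(-1, 14, Mul(-1, 32, 2)))) = Mul(Mul(-76, I, Pow(2, Rational(1, 2))), Mul(Pow(26, -1), Add(-1, 14, -64))) = Mul(Mul(-76, I, Pow(2, Rational(1, 2))), Mul(Rational(1, 26), -51)) = Mul(Mul(-76, I, Pow(2, Rational(1, 2))), Rational(-51, 26)) = Mul(Rational(1938, 13), I, Pow(2, Rational(1, 2)))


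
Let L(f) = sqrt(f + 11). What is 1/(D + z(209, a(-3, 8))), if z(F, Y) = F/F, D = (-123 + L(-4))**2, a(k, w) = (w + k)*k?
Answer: 15137/228705157 + 246*sqrt(7)/228705157 ≈ 6.9031e-5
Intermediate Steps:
a(k, w) = k*(k + w) (a(k, w) = (k + w)*k = k*(k + w))
L(f) = sqrt(11 + f)
D = (-123 + sqrt(7))**2 (D = (-123 + sqrt(11 - 4))**2 = (-123 + sqrt(7))**2 ≈ 14485.)
z(F, Y) = 1
1/(D + z(209, a(-3, 8))) = 1/((123 - sqrt(7))**2 + 1) = 1/(1 + (123 - sqrt(7))**2)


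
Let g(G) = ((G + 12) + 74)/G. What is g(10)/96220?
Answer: 12/120275 ≈ 9.9771e-5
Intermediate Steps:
g(G) = (86 + G)/G (g(G) = ((12 + G) + 74)/G = (86 + G)/G)
g(10)/96220 = ((86 + 10)/10)/96220 = ((1/10)*96)*(1/96220) = (48/5)*(1/96220) = 12/120275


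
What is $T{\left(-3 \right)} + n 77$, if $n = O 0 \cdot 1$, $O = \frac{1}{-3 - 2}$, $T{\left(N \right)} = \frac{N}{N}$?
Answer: $1$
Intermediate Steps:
$T{\left(N \right)} = 1$
$O = - \frac{1}{5}$ ($O = \frac{1}{-5} = - \frac{1}{5} \approx -0.2$)
$n = 0$ ($n = \left(- \frac{1}{5}\right) 0 \cdot 1 = 0 \cdot 1 = 0$)
$T{\left(-3 \right)} + n 77 = 1 + 0 \cdot 77 = 1 + 0 = 1$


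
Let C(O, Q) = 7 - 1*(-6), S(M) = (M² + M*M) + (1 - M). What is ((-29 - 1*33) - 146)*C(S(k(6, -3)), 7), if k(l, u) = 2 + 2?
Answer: -2704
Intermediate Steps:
k(l, u) = 4
S(M) = 1 - M + 2*M² (S(M) = (M² + M²) + (1 - M) = 2*M² + (1 - M) = 1 - M + 2*M²)
C(O, Q) = 13 (C(O, Q) = 7 + 6 = 13)
((-29 - 1*33) - 146)*C(S(k(6, -3)), 7) = ((-29 - 1*33) - 146)*13 = ((-29 - 33) - 146)*13 = (-62 - 146)*13 = -208*13 = -2704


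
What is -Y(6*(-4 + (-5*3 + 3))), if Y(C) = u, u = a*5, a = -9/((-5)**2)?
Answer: 9/5 ≈ 1.8000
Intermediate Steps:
a = -9/25 ≈ -0.36000
u = -9/5 (u = -9/25*5 = -9/5 ≈ -1.8000)
Y(C) = -9/5
-Y(6*(-4 + (-5*3 + 3))) = -1*(-9/5) = 9/5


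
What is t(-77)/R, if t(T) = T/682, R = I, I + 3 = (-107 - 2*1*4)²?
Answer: -7/819764 ≈ -8.5390e-6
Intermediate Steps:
I = 13222 (I = -3 + (-107 - 2*1*4)² = -3 + (-107 - 2*4)² = -3 + (-107 - 8)² = -3 + (-115)² = -3 + 13225 = 13222)
R = 13222
t(T) = T/682 (t(T) = T*(1/682) = T/682)
t(-77)/R = ((1/682)*(-77))/13222 = -7/62*1/13222 = -7/819764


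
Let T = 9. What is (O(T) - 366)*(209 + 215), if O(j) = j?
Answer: -151368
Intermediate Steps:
(O(T) - 366)*(209 + 215) = (9 - 366)*(209 + 215) = -357*424 = -151368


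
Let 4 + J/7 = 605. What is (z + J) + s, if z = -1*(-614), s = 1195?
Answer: 6016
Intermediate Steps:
z = 614
J = 4207 (J = -28 + 7*605 = -28 + 4235 = 4207)
(z + J) + s = (614 + 4207) + 1195 = 4821 + 1195 = 6016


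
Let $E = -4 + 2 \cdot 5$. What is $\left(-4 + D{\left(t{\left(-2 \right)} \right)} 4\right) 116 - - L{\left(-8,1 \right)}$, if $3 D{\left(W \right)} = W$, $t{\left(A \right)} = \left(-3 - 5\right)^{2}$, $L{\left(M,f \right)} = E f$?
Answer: $\frac{28322}{3} \approx 9440.7$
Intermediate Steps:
$E = 6$ ($E = -4 + 10 = 6$)
$L{\left(M,f \right)} = 6 f$
$t{\left(A \right)} = 64$ ($t{\left(A \right)} = \left(-8\right)^{2} = 64$)
$D{\left(W \right)} = \frac{W}{3}$
$\left(-4 + D{\left(t{\left(-2 \right)} \right)} 4\right) 116 - - L{\left(-8,1 \right)} = \left(-4 + \frac{1}{3} \cdot 64 \cdot 4\right) 116 + \left(6 \cdot 1 - 0\right) = \left(-4 + \frac{64}{3} \cdot 4\right) 116 + \left(6 + 0\right) = \left(-4 + \frac{256}{3}\right) 116 + 6 = \frac{244}{3} \cdot 116 + 6 = \frac{28304}{3} + 6 = \frac{28322}{3}$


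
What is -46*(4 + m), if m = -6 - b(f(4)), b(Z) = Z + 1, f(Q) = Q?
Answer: 322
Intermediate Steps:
b(Z) = 1 + Z
m = -11 (m = -6 - (1 + 4) = -6 - 1*5 = -6 - 5 = -11)
-46*(4 + m) = -46*(4 - 11) = -46*(-7) = 322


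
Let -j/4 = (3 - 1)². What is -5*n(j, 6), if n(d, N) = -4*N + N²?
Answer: -60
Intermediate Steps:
j = -16 (j = -4*(3 - 1)² = -4*2² = -4*4 = -16)
n(d, N) = N² - 4*N
-5*n(j, 6) = -30*(-4 + 6) = -30*2 = -5*12 = -60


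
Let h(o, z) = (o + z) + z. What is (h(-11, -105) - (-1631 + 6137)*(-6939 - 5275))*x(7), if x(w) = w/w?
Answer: 55036063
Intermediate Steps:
h(o, z) = o + 2*z
x(w) = 1
(h(-11, -105) - (-1631 + 6137)*(-6939 - 5275))*x(7) = ((-11 + 2*(-105)) - (-1631 + 6137)*(-6939 - 5275))*1 = ((-11 - 210) - 4506*(-12214))*1 = (-221 - 1*(-55036284))*1 = (-221 + 55036284)*1 = 55036063*1 = 55036063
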